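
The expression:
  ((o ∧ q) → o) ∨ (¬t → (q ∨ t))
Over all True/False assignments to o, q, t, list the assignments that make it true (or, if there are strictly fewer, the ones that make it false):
is always true.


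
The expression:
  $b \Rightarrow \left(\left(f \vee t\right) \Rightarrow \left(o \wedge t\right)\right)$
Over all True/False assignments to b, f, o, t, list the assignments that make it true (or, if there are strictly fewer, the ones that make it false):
is false only for:
  b=True, f=False, o=False, t=True;
  b=True, f=True, o=False, t=False;
  b=True, f=True, o=False, t=True;
  b=True, f=True, o=True, t=False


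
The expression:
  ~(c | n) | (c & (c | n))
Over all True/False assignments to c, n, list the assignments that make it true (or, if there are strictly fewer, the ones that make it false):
is false only for:
  c=False, n=True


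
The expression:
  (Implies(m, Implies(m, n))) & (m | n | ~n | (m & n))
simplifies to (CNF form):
n | ~m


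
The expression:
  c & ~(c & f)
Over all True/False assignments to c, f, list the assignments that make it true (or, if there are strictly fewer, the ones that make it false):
is true only for:
  c=True, f=False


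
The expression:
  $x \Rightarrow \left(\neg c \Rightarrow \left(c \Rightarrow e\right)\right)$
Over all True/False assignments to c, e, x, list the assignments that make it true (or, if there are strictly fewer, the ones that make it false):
is always true.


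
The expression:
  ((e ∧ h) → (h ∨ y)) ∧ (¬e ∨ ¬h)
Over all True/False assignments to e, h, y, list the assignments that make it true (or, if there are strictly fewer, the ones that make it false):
is false only for:
  e=True, h=True, y=False;
  e=True, h=True, y=True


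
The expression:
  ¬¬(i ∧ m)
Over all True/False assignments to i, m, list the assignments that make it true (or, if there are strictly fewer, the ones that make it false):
is true only for:
  i=True, m=True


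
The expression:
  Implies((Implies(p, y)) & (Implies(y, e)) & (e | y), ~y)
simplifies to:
~e | ~y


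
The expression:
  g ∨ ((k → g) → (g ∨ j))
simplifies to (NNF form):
g ∨ j ∨ k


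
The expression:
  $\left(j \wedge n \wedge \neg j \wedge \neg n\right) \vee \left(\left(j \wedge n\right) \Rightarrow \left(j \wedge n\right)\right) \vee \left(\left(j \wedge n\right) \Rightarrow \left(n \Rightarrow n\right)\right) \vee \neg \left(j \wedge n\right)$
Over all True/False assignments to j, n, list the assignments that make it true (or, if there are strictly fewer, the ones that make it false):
is always true.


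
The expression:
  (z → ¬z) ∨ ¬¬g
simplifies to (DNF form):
g ∨ ¬z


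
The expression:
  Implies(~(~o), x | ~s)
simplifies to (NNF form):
x | ~o | ~s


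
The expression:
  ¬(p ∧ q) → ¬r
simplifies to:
(p ∧ q) ∨ ¬r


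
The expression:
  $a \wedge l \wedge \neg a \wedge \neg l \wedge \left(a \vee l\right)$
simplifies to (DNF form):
$\text{False}$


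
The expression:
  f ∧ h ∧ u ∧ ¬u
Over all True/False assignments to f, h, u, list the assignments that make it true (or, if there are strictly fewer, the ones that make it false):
is never true.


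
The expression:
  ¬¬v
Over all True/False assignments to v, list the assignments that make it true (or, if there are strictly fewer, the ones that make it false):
is true only for:
  v=True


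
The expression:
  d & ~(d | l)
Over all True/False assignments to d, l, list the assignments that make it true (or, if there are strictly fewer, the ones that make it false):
is never true.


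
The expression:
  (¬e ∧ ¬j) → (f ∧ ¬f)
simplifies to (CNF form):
e ∨ j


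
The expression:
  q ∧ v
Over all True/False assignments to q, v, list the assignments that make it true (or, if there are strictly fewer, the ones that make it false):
is true only for:
  q=True, v=True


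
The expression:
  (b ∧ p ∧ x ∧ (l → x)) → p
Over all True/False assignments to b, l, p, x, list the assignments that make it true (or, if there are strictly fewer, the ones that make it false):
is always true.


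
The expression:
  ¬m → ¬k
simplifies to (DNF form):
m ∨ ¬k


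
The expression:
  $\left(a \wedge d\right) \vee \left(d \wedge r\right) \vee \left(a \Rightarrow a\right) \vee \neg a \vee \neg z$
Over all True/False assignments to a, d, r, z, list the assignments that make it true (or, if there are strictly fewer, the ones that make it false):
is always true.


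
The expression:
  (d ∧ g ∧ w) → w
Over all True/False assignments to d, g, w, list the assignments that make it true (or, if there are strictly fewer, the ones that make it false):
is always true.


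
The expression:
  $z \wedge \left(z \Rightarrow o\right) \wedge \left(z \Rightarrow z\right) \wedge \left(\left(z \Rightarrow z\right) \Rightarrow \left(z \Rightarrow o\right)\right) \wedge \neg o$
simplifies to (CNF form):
$\text{False}$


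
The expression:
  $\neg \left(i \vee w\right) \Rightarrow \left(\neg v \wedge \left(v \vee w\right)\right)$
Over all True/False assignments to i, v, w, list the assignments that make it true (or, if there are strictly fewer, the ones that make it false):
is false only for:
  i=False, v=False, w=False;
  i=False, v=True, w=False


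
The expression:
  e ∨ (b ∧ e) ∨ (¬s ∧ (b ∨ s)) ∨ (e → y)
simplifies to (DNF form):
True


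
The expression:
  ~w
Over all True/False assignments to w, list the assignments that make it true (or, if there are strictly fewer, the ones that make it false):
is true only for:
  w=False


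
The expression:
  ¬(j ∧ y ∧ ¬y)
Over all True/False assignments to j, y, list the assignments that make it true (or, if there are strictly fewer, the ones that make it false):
is always true.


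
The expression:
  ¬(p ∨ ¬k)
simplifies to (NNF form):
k ∧ ¬p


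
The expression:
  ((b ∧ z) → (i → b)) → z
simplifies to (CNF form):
z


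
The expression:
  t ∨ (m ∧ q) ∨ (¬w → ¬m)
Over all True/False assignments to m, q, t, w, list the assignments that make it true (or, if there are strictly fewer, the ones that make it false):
is false only for:
  m=True, q=False, t=False, w=False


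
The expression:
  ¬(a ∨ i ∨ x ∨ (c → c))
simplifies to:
False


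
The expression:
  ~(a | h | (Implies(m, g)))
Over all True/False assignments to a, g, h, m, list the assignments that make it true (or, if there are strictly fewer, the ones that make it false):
is true only for:
  a=False, g=False, h=False, m=True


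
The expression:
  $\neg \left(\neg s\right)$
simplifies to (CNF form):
$s$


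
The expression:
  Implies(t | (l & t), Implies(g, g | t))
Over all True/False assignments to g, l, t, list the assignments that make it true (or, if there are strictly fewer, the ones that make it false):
is always true.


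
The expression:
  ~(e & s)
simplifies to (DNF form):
~e | ~s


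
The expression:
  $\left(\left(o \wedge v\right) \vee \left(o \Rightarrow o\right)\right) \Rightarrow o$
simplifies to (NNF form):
$o$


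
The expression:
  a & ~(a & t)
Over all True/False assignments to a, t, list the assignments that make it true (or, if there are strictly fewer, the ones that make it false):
is true only for:
  a=True, t=False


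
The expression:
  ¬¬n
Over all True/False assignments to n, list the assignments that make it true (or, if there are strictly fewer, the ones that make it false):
is true only for:
  n=True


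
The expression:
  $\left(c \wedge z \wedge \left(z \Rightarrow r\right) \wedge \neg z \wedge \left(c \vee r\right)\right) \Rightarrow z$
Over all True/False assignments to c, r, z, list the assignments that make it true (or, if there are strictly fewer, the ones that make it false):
is always true.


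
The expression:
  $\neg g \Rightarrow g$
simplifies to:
$g$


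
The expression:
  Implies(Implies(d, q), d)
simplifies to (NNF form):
d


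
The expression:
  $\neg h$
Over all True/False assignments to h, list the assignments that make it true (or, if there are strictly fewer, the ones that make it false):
is true only for:
  h=False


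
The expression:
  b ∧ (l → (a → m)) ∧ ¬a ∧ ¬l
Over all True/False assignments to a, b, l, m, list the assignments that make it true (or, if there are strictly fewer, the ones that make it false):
is true only for:
  a=False, b=True, l=False, m=False;
  a=False, b=True, l=False, m=True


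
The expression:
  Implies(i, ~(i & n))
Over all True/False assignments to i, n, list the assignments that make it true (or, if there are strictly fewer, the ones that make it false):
is false only for:
  i=True, n=True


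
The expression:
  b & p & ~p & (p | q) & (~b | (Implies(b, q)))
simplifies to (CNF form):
False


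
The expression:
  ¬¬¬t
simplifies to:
¬t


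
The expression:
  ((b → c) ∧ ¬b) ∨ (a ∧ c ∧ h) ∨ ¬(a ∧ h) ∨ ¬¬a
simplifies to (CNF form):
True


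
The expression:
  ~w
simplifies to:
~w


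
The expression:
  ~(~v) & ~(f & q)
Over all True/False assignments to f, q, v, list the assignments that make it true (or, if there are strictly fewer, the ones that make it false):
is true only for:
  f=False, q=False, v=True;
  f=False, q=True, v=True;
  f=True, q=False, v=True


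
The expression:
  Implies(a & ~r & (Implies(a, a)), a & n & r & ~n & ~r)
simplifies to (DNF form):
r | ~a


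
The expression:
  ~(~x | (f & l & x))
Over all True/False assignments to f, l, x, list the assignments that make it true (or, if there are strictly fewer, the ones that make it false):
is true only for:
  f=False, l=False, x=True;
  f=False, l=True, x=True;
  f=True, l=False, x=True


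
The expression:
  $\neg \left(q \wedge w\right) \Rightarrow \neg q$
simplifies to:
$w \vee \neg q$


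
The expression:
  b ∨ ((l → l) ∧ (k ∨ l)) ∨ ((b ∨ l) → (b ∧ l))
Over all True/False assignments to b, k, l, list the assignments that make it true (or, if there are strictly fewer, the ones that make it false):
is always true.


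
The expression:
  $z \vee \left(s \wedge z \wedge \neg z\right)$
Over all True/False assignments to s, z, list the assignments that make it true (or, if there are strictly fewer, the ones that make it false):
is true only for:
  s=False, z=True;
  s=True, z=True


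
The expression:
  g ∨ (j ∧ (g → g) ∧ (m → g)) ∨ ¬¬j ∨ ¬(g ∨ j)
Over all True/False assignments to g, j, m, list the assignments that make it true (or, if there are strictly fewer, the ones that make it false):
is always true.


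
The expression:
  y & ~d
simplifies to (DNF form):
y & ~d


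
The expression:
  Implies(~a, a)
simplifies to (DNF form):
a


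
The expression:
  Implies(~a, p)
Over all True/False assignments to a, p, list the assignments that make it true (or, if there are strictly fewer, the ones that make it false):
is false only for:
  a=False, p=False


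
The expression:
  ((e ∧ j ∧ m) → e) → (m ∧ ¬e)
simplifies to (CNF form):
m ∧ ¬e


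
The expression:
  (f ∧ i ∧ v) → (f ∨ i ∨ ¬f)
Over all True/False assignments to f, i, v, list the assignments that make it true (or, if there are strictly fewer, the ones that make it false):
is always true.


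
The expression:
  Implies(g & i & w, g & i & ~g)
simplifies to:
~g | ~i | ~w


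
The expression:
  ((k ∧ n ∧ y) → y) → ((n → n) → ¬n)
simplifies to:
¬n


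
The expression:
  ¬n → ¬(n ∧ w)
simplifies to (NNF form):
True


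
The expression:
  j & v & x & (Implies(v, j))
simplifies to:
j & v & x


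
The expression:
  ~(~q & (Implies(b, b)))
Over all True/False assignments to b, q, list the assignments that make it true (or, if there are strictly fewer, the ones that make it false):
is true only for:
  b=False, q=True;
  b=True, q=True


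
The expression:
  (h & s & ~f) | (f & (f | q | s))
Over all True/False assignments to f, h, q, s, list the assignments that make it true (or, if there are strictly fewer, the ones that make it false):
is false only for:
  f=False, h=False, q=False, s=False;
  f=False, h=False, q=False, s=True;
  f=False, h=False, q=True, s=False;
  f=False, h=False, q=True, s=True;
  f=False, h=True, q=False, s=False;
  f=False, h=True, q=True, s=False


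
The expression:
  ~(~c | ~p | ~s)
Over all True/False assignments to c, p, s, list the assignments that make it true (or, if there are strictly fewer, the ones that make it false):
is true only for:
  c=True, p=True, s=True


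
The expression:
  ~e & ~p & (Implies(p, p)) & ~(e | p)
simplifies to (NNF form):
~e & ~p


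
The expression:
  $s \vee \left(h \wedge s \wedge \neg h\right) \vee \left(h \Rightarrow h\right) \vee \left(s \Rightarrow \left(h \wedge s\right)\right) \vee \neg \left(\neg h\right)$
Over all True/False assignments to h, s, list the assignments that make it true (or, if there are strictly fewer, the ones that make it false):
is always true.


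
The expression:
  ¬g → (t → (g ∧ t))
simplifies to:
g ∨ ¬t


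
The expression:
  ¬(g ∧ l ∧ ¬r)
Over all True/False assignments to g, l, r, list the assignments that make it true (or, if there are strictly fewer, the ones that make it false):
is false only for:
  g=True, l=True, r=False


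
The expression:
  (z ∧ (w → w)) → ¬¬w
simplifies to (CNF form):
w ∨ ¬z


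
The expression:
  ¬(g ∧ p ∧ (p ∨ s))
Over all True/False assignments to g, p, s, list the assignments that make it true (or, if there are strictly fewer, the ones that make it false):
is false only for:
  g=True, p=True, s=False;
  g=True, p=True, s=True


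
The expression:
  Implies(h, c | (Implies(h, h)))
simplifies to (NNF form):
True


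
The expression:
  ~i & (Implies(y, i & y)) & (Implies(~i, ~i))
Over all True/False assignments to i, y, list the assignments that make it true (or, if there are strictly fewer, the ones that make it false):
is true only for:
  i=False, y=False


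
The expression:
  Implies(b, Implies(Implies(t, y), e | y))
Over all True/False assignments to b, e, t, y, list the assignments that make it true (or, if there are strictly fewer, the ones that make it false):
is false only for:
  b=True, e=False, t=False, y=False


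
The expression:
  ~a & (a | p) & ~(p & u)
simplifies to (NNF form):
p & ~a & ~u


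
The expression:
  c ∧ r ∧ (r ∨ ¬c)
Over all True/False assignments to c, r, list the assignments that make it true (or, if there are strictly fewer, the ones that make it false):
is true only for:
  c=True, r=True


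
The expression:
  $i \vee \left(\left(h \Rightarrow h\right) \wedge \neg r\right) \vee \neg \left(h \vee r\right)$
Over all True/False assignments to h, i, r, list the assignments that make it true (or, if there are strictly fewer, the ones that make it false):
is false only for:
  h=False, i=False, r=True;
  h=True, i=False, r=True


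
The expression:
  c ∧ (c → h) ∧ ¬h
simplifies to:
False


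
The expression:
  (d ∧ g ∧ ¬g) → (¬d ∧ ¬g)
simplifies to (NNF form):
True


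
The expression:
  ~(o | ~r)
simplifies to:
r & ~o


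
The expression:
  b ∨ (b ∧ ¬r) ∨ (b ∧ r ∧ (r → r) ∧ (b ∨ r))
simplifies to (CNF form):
b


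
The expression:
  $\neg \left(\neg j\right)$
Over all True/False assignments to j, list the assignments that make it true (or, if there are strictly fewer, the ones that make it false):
is true only for:
  j=True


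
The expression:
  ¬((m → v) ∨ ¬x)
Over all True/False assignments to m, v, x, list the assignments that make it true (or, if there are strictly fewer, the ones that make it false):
is true only for:
  m=True, v=False, x=True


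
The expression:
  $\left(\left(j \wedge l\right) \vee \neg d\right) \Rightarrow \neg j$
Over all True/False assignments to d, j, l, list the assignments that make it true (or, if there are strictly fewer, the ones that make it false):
is false only for:
  d=False, j=True, l=False;
  d=False, j=True, l=True;
  d=True, j=True, l=True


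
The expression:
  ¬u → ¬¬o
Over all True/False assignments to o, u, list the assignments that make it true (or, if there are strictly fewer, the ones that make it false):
is false only for:
  o=False, u=False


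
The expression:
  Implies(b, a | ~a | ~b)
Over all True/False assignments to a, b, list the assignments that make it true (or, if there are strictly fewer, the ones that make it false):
is always true.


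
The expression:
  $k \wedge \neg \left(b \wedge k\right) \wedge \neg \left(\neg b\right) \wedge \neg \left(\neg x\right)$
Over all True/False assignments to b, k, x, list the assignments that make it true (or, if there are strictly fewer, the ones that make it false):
is never true.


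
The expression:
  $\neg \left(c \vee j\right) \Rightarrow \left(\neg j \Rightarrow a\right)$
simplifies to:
$a \vee c \vee j$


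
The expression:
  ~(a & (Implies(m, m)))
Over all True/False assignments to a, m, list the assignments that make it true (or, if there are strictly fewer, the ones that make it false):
is true only for:
  a=False, m=False;
  a=False, m=True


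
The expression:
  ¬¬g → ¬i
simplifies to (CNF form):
¬g ∨ ¬i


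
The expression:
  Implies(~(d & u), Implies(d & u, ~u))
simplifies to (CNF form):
True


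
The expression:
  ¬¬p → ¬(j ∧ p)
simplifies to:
¬j ∨ ¬p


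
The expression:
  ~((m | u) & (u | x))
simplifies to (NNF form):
~u & (~m | ~x)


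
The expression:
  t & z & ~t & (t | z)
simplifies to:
False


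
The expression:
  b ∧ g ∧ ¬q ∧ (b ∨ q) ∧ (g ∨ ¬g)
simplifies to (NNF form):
b ∧ g ∧ ¬q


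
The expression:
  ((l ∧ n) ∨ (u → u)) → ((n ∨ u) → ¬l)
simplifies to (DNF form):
(¬n ∧ ¬u) ∨ ¬l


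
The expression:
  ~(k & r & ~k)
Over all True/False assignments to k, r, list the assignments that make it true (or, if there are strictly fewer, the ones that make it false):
is always true.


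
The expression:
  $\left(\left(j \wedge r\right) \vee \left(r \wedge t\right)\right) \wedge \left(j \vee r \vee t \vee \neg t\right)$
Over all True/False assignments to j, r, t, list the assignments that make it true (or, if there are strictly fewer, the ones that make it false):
is true only for:
  j=False, r=True, t=True;
  j=True, r=True, t=False;
  j=True, r=True, t=True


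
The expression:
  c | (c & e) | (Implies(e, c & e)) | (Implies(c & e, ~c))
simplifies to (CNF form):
True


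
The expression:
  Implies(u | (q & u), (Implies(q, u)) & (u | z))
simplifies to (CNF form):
True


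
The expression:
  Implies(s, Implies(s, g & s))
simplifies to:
g | ~s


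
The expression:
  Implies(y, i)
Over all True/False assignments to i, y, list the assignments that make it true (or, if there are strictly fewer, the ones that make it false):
is false only for:
  i=False, y=True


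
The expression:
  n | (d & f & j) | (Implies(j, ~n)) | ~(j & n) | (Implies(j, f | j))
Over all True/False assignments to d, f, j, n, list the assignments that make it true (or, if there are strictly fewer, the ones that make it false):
is always true.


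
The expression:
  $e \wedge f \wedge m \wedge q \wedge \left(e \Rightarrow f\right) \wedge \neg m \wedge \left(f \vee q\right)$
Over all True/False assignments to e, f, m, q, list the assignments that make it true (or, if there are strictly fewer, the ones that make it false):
is never true.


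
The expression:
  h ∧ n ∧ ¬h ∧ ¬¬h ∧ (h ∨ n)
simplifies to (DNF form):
False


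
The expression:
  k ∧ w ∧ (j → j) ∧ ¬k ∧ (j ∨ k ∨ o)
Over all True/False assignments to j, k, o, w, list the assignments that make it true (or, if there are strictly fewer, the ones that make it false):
is never true.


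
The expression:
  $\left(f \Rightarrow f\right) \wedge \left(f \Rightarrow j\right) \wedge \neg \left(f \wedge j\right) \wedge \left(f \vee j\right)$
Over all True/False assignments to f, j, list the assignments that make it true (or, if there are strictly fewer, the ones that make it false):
is true only for:
  f=False, j=True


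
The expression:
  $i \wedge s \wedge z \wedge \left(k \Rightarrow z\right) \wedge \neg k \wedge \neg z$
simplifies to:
$\text{False}$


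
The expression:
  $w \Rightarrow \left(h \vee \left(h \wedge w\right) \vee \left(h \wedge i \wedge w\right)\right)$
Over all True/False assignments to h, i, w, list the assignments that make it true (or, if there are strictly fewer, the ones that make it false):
is false only for:
  h=False, i=False, w=True;
  h=False, i=True, w=True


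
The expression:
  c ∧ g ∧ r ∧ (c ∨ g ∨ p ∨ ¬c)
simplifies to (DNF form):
c ∧ g ∧ r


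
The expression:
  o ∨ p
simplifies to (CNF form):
o ∨ p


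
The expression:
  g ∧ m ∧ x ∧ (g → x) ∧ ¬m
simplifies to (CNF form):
False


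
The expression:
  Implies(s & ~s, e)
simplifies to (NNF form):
True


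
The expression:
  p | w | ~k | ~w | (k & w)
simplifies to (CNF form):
True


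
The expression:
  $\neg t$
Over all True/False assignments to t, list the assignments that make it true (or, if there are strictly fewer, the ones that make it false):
is true only for:
  t=False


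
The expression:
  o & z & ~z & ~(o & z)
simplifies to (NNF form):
False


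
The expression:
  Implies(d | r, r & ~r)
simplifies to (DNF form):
~d & ~r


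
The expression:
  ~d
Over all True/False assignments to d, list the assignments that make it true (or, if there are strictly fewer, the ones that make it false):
is true only for:
  d=False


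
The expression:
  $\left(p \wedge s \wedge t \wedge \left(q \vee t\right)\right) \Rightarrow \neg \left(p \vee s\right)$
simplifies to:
$\neg p \vee \neg s \vee \neg t$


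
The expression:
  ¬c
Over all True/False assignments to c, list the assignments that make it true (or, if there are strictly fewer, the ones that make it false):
is true only for:
  c=False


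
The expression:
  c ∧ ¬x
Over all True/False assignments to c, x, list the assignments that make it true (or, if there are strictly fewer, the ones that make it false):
is true only for:
  c=True, x=False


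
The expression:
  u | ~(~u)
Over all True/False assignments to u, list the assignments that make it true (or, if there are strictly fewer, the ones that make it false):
is true only for:
  u=True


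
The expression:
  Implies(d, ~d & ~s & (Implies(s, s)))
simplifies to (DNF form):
~d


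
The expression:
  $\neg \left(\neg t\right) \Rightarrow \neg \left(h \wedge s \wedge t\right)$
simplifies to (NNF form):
$\neg h \vee \neg s \vee \neg t$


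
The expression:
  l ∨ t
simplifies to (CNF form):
l ∨ t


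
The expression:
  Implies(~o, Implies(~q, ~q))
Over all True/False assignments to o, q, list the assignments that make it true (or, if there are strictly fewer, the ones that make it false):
is always true.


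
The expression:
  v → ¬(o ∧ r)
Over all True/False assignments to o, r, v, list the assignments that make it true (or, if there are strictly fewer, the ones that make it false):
is false only for:
  o=True, r=True, v=True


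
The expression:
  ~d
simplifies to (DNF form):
~d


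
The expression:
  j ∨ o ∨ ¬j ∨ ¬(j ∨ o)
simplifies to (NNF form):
True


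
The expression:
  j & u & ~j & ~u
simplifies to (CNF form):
False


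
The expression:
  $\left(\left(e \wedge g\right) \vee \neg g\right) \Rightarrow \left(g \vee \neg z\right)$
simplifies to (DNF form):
$g \vee \neg z$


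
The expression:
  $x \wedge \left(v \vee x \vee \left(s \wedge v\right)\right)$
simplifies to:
$x$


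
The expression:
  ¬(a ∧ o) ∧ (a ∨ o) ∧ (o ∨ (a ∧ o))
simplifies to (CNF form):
o ∧ ¬a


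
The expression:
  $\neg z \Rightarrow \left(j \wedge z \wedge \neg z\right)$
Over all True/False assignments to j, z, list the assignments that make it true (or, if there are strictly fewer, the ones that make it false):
is true only for:
  j=False, z=True;
  j=True, z=True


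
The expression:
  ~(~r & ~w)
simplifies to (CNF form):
r | w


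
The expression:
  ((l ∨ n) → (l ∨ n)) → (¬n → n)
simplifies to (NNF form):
n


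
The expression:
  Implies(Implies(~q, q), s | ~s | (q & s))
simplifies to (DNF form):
True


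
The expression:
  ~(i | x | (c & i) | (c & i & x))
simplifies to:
~i & ~x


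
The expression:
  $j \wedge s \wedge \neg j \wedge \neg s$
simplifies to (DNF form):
$\text{False}$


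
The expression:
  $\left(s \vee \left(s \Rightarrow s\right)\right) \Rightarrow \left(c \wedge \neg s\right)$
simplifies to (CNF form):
$c \wedge \neg s$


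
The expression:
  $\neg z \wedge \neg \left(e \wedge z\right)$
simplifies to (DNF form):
$\neg z$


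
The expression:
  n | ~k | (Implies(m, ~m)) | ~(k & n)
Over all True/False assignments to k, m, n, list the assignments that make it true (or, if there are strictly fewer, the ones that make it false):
is always true.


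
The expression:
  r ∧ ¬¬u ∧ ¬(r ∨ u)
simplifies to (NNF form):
False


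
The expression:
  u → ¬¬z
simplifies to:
z ∨ ¬u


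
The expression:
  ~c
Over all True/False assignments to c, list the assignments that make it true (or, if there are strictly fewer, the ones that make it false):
is true only for:
  c=False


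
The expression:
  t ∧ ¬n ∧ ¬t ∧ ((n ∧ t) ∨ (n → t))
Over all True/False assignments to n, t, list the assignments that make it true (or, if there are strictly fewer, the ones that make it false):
is never true.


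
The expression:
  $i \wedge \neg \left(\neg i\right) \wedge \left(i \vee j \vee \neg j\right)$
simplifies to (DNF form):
$i$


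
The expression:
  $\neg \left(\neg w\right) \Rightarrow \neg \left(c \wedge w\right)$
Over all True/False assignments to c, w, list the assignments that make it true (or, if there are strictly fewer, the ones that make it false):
is false only for:
  c=True, w=True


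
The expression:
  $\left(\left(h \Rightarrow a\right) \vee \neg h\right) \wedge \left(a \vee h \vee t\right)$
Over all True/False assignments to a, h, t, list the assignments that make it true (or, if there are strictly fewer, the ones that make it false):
is false only for:
  a=False, h=False, t=False;
  a=False, h=True, t=False;
  a=False, h=True, t=True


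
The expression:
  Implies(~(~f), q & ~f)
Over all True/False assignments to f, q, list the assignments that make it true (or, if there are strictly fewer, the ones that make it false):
is true only for:
  f=False, q=False;
  f=False, q=True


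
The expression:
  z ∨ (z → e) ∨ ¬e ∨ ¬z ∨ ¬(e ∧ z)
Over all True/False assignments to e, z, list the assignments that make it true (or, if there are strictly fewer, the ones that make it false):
is always true.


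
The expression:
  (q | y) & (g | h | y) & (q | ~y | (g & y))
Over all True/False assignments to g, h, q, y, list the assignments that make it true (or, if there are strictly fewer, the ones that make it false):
is false only for:
  g=False, h=False, q=False, y=False;
  g=False, h=False, q=False, y=True;
  g=False, h=False, q=True, y=False;
  g=False, h=True, q=False, y=False;
  g=False, h=True, q=False, y=True;
  g=True, h=False, q=False, y=False;
  g=True, h=True, q=False, y=False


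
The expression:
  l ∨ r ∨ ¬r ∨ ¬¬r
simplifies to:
True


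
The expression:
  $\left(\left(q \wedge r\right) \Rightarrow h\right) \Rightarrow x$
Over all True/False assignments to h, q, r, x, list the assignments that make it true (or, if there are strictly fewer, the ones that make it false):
is false only for:
  h=False, q=False, r=False, x=False;
  h=False, q=False, r=True, x=False;
  h=False, q=True, r=False, x=False;
  h=True, q=False, r=False, x=False;
  h=True, q=False, r=True, x=False;
  h=True, q=True, r=False, x=False;
  h=True, q=True, r=True, x=False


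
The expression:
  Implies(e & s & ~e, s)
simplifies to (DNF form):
True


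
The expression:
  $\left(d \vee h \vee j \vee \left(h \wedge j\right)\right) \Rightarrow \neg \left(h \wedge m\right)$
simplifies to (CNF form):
$\neg h \vee \neg m$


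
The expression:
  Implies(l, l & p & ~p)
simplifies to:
~l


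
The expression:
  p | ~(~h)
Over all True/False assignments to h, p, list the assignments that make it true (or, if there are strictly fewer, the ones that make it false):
is false only for:
  h=False, p=False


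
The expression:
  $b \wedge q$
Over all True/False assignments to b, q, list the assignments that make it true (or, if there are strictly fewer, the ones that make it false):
is true only for:
  b=True, q=True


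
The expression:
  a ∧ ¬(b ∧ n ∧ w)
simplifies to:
a ∧ (¬b ∨ ¬n ∨ ¬w)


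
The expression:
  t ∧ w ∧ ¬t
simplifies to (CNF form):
False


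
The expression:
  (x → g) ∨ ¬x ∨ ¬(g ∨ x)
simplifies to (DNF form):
g ∨ ¬x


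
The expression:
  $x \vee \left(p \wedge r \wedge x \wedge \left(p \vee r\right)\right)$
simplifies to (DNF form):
$x$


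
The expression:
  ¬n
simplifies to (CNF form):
¬n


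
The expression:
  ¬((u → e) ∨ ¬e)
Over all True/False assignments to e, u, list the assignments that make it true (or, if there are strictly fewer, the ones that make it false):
is never true.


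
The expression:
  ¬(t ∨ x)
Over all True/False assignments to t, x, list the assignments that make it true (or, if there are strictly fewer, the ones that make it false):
is true only for:
  t=False, x=False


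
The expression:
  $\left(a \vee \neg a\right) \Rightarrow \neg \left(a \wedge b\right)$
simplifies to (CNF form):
$\neg a \vee \neg b$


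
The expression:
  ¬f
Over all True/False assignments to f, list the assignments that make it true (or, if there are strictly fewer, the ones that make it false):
is true only for:
  f=False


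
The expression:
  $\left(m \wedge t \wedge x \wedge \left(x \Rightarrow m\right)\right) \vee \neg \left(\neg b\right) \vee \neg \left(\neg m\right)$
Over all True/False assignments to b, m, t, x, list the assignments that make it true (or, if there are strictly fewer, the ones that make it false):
is false only for:
  b=False, m=False, t=False, x=False;
  b=False, m=False, t=False, x=True;
  b=False, m=False, t=True, x=False;
  b=False, m=False, t=True, x=True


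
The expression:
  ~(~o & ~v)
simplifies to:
o | v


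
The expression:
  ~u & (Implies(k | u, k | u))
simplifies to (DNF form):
~u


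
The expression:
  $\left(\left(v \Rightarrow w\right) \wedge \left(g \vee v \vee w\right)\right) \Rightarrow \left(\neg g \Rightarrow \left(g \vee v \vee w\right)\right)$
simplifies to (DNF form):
$\text{True}$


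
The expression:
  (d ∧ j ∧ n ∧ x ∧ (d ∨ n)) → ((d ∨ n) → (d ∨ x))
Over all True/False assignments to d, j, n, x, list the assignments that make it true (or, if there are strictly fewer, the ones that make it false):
is always true.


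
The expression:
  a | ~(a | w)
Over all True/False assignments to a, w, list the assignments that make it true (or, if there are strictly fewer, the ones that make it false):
is false only for:
  a=False, w=True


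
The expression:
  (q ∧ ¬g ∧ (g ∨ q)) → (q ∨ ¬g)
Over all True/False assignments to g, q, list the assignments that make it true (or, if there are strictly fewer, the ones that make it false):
is always true.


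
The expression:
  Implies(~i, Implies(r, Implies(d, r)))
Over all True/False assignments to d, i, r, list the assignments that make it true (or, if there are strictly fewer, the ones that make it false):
is always true.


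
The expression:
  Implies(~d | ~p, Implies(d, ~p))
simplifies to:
True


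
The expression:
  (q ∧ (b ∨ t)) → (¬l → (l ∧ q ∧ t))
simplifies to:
l ∨ (¬b ∧ ¬t) ∨ ¬q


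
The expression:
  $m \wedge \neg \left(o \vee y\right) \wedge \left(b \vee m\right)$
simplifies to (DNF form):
$m \wedge \neg o \wedge \neg y$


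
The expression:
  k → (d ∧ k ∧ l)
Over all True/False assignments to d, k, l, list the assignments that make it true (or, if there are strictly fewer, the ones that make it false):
is false only for:
  d=False, k=True, l=False;
  d=False, k=True, l=True;
  d=True, k=True, l=False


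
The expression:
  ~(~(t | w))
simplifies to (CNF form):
t | w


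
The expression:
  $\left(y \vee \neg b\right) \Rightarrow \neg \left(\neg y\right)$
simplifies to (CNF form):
$b \vee y$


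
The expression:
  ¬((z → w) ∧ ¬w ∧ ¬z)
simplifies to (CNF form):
w ∨ z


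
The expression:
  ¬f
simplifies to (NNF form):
¬f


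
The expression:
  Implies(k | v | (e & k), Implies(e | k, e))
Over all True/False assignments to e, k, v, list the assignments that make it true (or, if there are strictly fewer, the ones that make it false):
is false only for:
  e=False, k=True, v=False;
  e=False, k=True, v=True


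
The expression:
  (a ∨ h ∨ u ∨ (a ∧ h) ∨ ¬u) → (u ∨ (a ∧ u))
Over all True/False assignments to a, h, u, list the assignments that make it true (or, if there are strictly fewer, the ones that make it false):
is true only for:
  a=False, h=False, u=True;
  a=False, h=True, u=True;
  a=True, h=False, u=True;
  a=True, h=True, u=True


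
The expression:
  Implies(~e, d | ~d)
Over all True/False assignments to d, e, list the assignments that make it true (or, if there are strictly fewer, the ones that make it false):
is always true.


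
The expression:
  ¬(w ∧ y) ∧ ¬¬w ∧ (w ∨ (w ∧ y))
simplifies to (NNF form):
w ∧ ¬y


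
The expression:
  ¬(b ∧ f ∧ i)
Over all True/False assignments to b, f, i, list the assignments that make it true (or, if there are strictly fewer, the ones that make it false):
is false only for:
  b=True, f=True, i=True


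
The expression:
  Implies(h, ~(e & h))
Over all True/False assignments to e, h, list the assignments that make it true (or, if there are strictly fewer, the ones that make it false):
is false only for:
  e=True, h=True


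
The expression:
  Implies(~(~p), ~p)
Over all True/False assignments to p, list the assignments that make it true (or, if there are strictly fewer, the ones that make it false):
is true only for:
  p=False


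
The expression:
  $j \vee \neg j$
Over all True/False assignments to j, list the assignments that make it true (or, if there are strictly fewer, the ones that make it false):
is always true.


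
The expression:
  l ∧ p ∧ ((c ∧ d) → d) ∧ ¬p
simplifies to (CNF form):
False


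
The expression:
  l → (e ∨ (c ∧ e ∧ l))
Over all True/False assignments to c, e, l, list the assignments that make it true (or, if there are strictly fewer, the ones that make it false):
is false only for:
  c=False, e=False, l=True;
  c=True, e=False, l=True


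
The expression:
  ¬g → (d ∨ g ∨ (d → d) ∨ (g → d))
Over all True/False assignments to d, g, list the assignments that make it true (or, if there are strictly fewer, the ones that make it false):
is always true.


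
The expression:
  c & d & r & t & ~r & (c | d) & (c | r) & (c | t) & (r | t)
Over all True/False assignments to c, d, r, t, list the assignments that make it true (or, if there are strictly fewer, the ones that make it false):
is never true.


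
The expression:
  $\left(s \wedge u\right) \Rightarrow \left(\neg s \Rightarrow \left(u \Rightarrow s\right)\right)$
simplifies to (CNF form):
$\text{True}$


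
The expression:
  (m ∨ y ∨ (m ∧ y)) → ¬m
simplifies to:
¬m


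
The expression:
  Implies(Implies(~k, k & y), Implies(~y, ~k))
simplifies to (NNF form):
y | ~k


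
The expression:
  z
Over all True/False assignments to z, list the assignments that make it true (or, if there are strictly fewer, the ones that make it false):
is true only for:
  z=True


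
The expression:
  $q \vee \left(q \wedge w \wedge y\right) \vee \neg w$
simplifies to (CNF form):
$q \vee \neg w$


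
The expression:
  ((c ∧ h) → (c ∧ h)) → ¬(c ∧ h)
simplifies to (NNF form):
¬c ∨ ¬h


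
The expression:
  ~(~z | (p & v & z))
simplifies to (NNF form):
z & (~p | ~v)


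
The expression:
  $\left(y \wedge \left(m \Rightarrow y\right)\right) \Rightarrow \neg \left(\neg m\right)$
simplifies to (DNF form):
$m \vee \neg y$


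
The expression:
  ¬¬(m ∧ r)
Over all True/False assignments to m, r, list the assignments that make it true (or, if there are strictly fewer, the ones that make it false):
is true only for:
  m=True, r=True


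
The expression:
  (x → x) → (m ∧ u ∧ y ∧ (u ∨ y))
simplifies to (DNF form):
m ∧ u ∧ y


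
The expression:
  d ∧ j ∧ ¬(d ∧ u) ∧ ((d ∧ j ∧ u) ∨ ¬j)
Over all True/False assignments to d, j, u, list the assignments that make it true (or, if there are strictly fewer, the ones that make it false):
is never true.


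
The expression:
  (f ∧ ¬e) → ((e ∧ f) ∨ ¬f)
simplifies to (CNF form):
e ∨ ¬f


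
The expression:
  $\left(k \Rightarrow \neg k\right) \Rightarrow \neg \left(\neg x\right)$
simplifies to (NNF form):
$k \vee x$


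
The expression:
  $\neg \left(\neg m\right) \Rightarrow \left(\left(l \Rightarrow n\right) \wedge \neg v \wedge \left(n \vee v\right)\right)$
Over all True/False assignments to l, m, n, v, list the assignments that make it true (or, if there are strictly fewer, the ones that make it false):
is false only for:
  l=False, m=True, n=False, v=False;
  l=False, m=True, n=False, v=True;
  l=False, m=True, n=True, v=True;
  l=True, m=True, n=False, v=False;
  l=True, m=True, n=False, v=True;
  l=True, m=True, n=True, v=True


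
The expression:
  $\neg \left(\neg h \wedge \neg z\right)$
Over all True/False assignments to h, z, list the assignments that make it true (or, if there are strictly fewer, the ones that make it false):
is false only for:
  h=False, z=False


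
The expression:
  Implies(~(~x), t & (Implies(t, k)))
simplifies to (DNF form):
~x | (k & t)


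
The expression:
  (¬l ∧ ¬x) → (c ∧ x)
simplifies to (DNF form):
l ∨ x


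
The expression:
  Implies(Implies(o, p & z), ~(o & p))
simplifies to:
~o | ~p | ~z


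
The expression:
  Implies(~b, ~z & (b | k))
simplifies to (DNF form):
b | (k & ~z)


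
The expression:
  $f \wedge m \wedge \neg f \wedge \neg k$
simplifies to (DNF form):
$\text{False}$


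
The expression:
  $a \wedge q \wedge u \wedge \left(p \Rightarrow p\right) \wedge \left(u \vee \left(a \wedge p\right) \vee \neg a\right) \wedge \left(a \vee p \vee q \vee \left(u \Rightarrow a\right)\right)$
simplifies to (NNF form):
$a \wedge q \wedge u$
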